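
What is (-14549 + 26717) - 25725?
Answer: -13557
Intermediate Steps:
(-14549 + 26717) - 25725 = 12168 - 25725 = -13557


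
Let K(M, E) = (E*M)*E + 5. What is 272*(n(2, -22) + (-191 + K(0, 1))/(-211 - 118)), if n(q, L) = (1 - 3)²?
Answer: 408544/329 ≈ 1241.8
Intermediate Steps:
K(M, E) = 5 + M*E² (K(M, E) = M*E² + 5 = 5 + M*E²)
n(q, L) = 4 (n(q, L) = (-2)² = 4)
272*(n(2, -22) + (-191 + K(0, 1))/(-211 - 118)) = 272*(4 + (-191 + (5 + 0*1²))/(-211 - 118)) = 272*(4 + (-191 + (5 + 0*1))/(-329)) = 272*(4 + (-191 + (5 + 0))*(-1/329)) = 272*(4 + (-191 + 5)*(-1/329)) = 272*(4 - 186*(-1/329)) = 272*(4 + 186/329) = 272*(1502/329) = 408544/329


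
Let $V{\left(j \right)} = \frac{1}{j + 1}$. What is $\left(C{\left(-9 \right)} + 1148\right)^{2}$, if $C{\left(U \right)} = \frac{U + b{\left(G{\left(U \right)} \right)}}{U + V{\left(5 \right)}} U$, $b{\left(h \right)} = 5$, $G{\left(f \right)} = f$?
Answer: $\frac{3675754384}{2809} \approx 1.3086 \cdot 10^{6}$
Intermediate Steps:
$V{\left(j \right)} = \frac{1}{1 + j}$
$C{\left(U \right)} = \frac{U \left(5 + U\right)}{\frac{1}{6} + U}$ ($C{\left(U \right)} = \frac{U + 5}{U + \frac{1}{1 + 5}} U = \frac{5 + U}{U + \frac{1}{6}} U = \frac{5 + U}{\frac{1}{6} + U} U = \frac{U \left(5 + U\right)}{\frac{1}{6} + U}$)
$\left(C{\left(-9 \right)} + 1148\right)^{2} = \left(6 \left(-9\right) \frac{1}{1 + 6 \left(-9\right)} \left(5 - 9\right) + 1148\right)^{2} = \left(6 \left(-9\right) \frac{1}{1 - 54} \left(-4\right) + 1148\right)^{2} = \left(6 \left(-9\right) \frac{1}{-53} \left(-4\right) + 1148\right)^{2} = \left(6 \left(-9\right) \left(- \frac{1}{53}\right) \left(-4\right) + 1148\right)^{2} = \left(- \frac{216}{53} + 1148\right)^{2} = \left(\frac{60628}{53}\right)^{2} = \frac{3675754384}{2809}$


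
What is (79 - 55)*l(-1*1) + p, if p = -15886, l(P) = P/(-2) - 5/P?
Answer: -15754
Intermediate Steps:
l(P) = -5/P - P/2 (l(P) = P*(-1/2) - 5/P = -P/2 - 5/P = -5/P - P/2)
(79 - 55)*l(-1*1) + p = (79 - 55)*(-5/((-1*1)) - (-1)/2) - 15886 = 24*(-5/(-1) - 1/2*(-1)) - 15886 = 24*(-5*(-1) + 1/2) - 15886 = 24*(5 + 1/2) - 15886 = 24*(11/2) - 15886 = 132 - 15886 = -15754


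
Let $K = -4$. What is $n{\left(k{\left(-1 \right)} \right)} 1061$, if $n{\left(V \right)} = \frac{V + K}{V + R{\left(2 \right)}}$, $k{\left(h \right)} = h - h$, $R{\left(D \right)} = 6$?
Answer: $- \frac{2122}{3} \approx -707.33$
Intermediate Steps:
$k{\left(h \right)} = 0$
$n{\left(V \right)} = \frac{-4 + V}{6 + V}$ ($n{\left(V \right)} = \frac{V - 4}{V + 6} = \frac{-4 + V}{6 + V}$)
$n{\left(k{\left(-1 \right)} \right)} 1061 = \frac{-4 + 0}{6 + 0} \cdot 1061 = \frac{1}{6} \left(-4\right) 1061 = \left(- \frac{2}{3}\right) 1061 = - \frac{2122}{3}$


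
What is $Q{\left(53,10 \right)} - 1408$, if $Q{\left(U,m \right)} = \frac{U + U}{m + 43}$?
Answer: $-1406$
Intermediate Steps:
$Q{\left(U,m \right)} = \frac{2 U}{43 + m}$
$Q{\left(53,10 \right)} - 1408 = 2 \cdot 53 \frac{1}{43 + 10} - 1408 = 2 \cdot 53 \cdot \frac{1}{53} - 1408 = 2 - 1408 = -1406$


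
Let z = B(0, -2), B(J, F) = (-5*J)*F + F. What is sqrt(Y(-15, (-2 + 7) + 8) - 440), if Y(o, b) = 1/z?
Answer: I*sqrt(1762)/2 ≈ 20.988*I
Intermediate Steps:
B(J, F) = F - 5*F*J (B(J, F) = -5*F*J + F = F - 5*F*J)
z = -2 (z = -2*(1 - 5*0) = -2*(1 + 0) = -2*1 = -2)
Y(o, b) = -1/2 (Y(o, b) = 1/(-2) = -1/2)
sqrt(Y(-15, (-2 + 7) + 8) - 440) = sqrt(-1/2 - 440) = sqrt(-881/2) = I*sqrt(1762)/2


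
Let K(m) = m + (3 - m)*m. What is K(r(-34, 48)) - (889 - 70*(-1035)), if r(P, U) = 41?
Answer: -74856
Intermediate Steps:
K(m) = m + m*(3 - m)
K(r(-34, 48)) - (889 - 70*(-1035)) = 41*(4 - 1*41) - (889 - 70*(-1035)) = 41*(4 - 41) - (889 + 72450) = 41*(-37) - 1*73339 = -1517 - 73339 = -74856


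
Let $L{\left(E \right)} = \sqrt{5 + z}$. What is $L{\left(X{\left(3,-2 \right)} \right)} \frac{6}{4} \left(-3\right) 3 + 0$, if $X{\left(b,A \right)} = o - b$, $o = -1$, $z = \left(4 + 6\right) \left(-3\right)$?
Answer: $- \frac{135 i}{2} \approx - 67.5 i$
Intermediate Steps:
$z = -30$ ($z = 10 \left(-3\right) = -30$)
$X{\left(b,A \right)} = -1 - b$
$L{\left(E \right)} = 5 i$ ($L{\left(E \right)} = \sqrt{5 - 30} = \sqrt{-25} = 5 i$)
$L{\left(X{\left(3,-2 \right)} \right)} \frac{6}{4} \left(-3\right) 3 + 0 = 5 i \frac{6}{4} \left(-3\right) 3 + 0 = 5 i 6 \cdot \frac{1}{4} \left(-3\right) 3 + 0 = 5 i \frac{3}{2} \left(-3\right) 3 + 0 = 5 i \left(\left(- \frac{9}{2}\right) 3\right) + 0 = 5 i \left(- \frac{27}{2}\right) + 0 = - \frac{135 i}{2} + 0 = - \frac{135 i}{2}$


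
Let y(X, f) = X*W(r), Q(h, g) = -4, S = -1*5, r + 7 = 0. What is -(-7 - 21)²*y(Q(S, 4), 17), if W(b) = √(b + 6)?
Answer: 3136*I ≈ 3136.0*I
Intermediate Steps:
r = -7 (r = -7 + 0 = -7)
W(b) = √(6 + b)
S = -5
y(X, f) = I*X (y(X, f) = X*√(6 - 7) = X*√(-1) = X*I = I*X)
-(-7 - 21)²*y(Q(S, 4), 17) = -(-7 - 21)²*I*(-4) = -(-28)²*(-4*I) = -784*(-4*I) = -(-3136)*I = 3136*I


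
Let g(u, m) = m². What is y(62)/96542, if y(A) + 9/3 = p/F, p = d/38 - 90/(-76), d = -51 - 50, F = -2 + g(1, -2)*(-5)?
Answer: -613/20177278 ≈ -3.0381e-5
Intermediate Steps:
F = -22 (F = -2 + (-2)²*(-5) = -2 + 4*(-5) = -2 - 20 = -22)
d = -101
p = -28/19 (p = -101/38 - 90/(-76) = -101*1/38 - 90*(-1/76) = -101/38 + 45/38 = -28/19 ≈ -1.4737)
y(A) = -613/209 (y(A) = -3 - 28/19/(-22) = -3 - 28/19*(-1/22) = -3 + 14/209 = -613/209)
y(62)/96542 = -613/209/96542 = -613/209*1/96542 = -613/20177278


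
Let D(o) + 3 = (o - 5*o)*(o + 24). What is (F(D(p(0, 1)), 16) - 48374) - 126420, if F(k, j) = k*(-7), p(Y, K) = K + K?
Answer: -173317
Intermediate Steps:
p(Y, K) = 2*K
D(o) = -3 - 4*o*(24 + o) (D(o) = -3 + (o - 5*o)*(o + 24) = -3 + (-4*o)*(24 + o) = -3 - 4*o*(24 + o))
F(k, j) = -7*k
(F(D(p(0, 1)), 16) - 48374) - 126420 = (-7*(-3 - 192 - 4*(2*1)²) - 48374) - 126420 = (-7*(-3 - 96*2 - 4*2²) - 48374) - 126420 = (-7*(-3 - 192 - 4*4) - 48374) - 126420 = (-7*(-3 - 192 - 16) - 48374) - 126420 = (-7*(-211) - 48374) - 126420 = (1477 - 48374) - 126420 = -46897 - 126420 = -173317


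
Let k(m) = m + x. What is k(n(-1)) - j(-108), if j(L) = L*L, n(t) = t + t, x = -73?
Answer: -11739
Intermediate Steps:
n(t) = 2*t
k(m) = -73 + m (k(m) = m - 73 = -73 + m)
j(L) = L²
k(n(-1)) - j(-108) = (-73 + 2*(-1)) - 1*(-108)² = (-73 - 2) - 1*11664 = -75 - 11664 = -11739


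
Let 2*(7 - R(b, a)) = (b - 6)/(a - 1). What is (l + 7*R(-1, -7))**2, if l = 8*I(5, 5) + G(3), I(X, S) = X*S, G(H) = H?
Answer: 15864289/256 ≈ 61970.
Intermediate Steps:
R(b, a) = 7 - (-6 + b)/(2*(-1 + a)) (R(b, a) = 7 - (b - 6)/(2*(a - 1)) = 7 - (-6 + b)/(2*(-1 + a)))
I(X, S) = S*X
l = 203 (l = 8*(5*5) + 3 = 8*25 + 3 = 200 + 3 = 203)
(l + 7*R(-1, -7))**2 = (203 + 7*((-8 - 1*(-1) + 14*(-7))/(2*(-1 - 7))))**2 = (203 + 7*((1/2)*(-8 + 1 - 98)/(-8)))**2 = (203 + 7*((1/2)*(-1/8)*(-105)))**2 = (203 + 7*(105/16))**2 = (203 + 735/16)**2 = (3983/16)**2 = 15864289/256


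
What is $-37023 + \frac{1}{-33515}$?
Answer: $- \frac{1240825846}{33515} \approx -37023.0$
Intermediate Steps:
$-37023 + \frac{1}{-33515} = -37023 - \frac{1}{33515} = - \frac{1240825846}{33515}$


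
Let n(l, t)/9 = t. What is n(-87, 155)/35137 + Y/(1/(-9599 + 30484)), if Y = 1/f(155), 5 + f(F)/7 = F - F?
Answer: -146757484/245959 ≈ -596.67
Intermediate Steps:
f(F) = -35 (f(F) = -35 + 7*(F - F) = -35 + 7*0 = -35 + 0 = -35)
n(l, t) = 9*t
Y = -1/35 (Y = 1/(-35) = -1/35 ≈ -0.028571)
n(-87, 155)/35137 + Y/(1/(-9599 + 30484)) = (9*155)/35137 - 1/(35*(1/(-9599 + 30484))) = 1395*(1/35137) - 1/(35*(1/20885)) = 1395/35137 - 1/(35*1/20885) = 1395/35137 - 1/35*20885 = 1395/35137 - 4177/7 = -146757484/245959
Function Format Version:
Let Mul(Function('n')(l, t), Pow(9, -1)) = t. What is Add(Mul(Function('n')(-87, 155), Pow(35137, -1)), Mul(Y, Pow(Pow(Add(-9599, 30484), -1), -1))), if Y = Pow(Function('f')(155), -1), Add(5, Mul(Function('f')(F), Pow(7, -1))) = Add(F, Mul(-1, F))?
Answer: Rational(-146757484, 245959) ≈ -596.67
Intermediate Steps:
Function('f')(F) = -35 (Function('f')(F) = Add(-35, Mul(7, Add(F, Mul(-1, F)))) = Add(-35, Mul(7, 0)) = Add(-35, 0) = -35)
Function('n')(l, t) = Mul(9, t)
Y = Rational(-1, 35) (Y = Pow(-35, -1) = Rational(-1, 35) ≈ -0.028571)
Add(Mul(Function('n')(-87, 155), Pow(35137, -1)), Mul(Y, Pow(Pow(Add(-9599, 30484), -1), -1))) = Add(Mul(Mul(9, 155), Pow(35137, -1)), Mul(Rational(-1, 35), Pow(Pow(Add(-9599, 30484), -1), -1))) = Add(Mul(1395, Rational(1, 35137)), Mul(Rational(-1, 35), Pow(Pow(20885, -1), -1))) = Add(Rational(1395, 35137), Mul(Rational(-1, 35), Pow(Rational(1, 20885), -1))) = Add(Rational(1395, 35137), Mul(Rational(-1, 35), 20885)) = Add(Rational(1395, 35137), Rational(-4177, 7)) = Rational(-146757484, 245959)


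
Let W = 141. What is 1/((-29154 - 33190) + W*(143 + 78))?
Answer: -1/31183 ≈ -3.2069e-5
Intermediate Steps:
1/((-29154 - 33190) + W*(143 + 78)) = 1/((-29154 - 33190) + 141*(143 + 78)) = 1/(-62344 + 141*221) = 1/(-62344 + 31161) = 1/(-31183) = -1/31183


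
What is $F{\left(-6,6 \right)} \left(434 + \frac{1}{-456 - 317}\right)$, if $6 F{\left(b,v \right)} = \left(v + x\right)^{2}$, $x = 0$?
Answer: $\frac{2012886}{773} \approx 2604.0$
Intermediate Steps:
$F{\left(b,v \right)} = \frac{v^{2}}{6}$ ($F{\left(b,v \right)} = \frac{\left(v + 0\right)^{2}}{6} = \frac{v^{2}}{6}$)
$F{\left(-6,6 \right)} \left(434 + \frac{1}{-456 - 317}\right) = \frac{6^{2}}{6} \left(434 + \frac{1}{-456 - 317}\right) = \frac{1}{6} \cdot 36 \left(434 + \frac{1}{-773}\right) = 6 \left(434 - \frac{1}{773}\right) = 6 \cdot \frac{335481}{773} = \frac{2012886}{773}$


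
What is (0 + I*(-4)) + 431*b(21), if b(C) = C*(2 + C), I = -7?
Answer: 208201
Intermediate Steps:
(0 + I*(-4)) + 431*b(21) = (0 - 7*(-4)) + 431*(21*(2 + 21)) = (0 + 28) + 431*(21*23) = 28 + 431*483 = 28 + 208173 = 208201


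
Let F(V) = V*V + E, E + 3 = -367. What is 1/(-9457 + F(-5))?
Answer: -1/9802 ≈ -0.00010202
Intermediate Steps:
E = -370 (E = -3 - 367 = -370)
F(V) = -370 + V² (F(V) = V*V - 370 = V² - 370 = -370 + V²)
1/(-9457 + F(-5)) = 1/(-9457 + (-370 + (-5)²)) = 1/(-9457 + (-370 + 25)) = 1/(-9457 - 345) = 1/(-9802) = -1/9802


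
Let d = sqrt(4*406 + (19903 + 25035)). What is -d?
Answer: -sqrt(46562) ≈ -215.78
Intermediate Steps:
d = sqrt(46562) (d = sqrt(1624 + 44938) = sqrt(46562) ≈ 215.78)
-d = -sqrt(46562)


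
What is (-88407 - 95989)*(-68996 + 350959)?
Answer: -51992849348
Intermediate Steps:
(-88407 - 95989)*(-68996 + 350959) = -184396*281963 = -51992849348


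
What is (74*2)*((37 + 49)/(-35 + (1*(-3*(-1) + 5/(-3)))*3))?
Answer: -12728/31 ≈ -410.58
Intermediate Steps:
(74*2)*((37 + 49)/(-35 + (1*(-3*(-1) + 5/(-3)))*3)) = 148*(86/(-35 + (1*(3 + 5*(-1/3)))*3)) = 148*(86/(-35 + (1*(3 - 5/3))*3)) = 148*(86/(-35 + (1*(4/3))*3)) = 148*(86/(-35 + (4/3)*3)) = 148*(86/(-35 + 4)) = 148*(86/(-31)) = 148*(86*(-1/31)) = 148*(-86/31) = -12728/31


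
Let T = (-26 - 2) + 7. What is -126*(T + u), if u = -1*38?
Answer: 7434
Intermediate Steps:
u = -38
T = -21 (T = -28 + 7 = -21)
-126*(T + u) = -126*(-21 - 38) = -126*(-59) = 7434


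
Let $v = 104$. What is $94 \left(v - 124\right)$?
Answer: $-1880$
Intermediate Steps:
$94 \left(v - 124\right) = 94 \left(104 - 124\right) = 94 \left(-20\right) = -1880$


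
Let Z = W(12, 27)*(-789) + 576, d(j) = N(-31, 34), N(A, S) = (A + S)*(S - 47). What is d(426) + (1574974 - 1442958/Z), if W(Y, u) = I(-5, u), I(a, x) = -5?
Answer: 215722369/137 ≈ 1.5746e+6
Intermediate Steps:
W(Y, u) = -5
N(A, S) = (-47 + S)*(A + S) (N(A, S) = (A + S)*(-47 + S) = (-47 + S)*(A + S))
d(j) = -39 (d(j) = 34**2 - 47*(-31) - 47*34 - 31*34 = 1156 + 1457 - 1598 - 1054 = -39)
Z = 4521 (Z = -5*(-789) + 576 = 3945 + 576 = 4521)
d(426) + (1574974 - 1442958/Z) = -39 + (1574974 - 1442958/4521) = -39 + (1574974 - 1*43726/137) = -39 + (1574974 - 43726/137) = -39 + 215727712/137 = 215722369/137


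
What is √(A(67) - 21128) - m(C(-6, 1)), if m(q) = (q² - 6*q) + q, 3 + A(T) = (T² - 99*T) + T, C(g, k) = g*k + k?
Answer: -50 + 2*I*√5802 ≈ -50.0 + 152.34*I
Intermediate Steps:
C(g, k) = k + g*k
A(T) = -3 + T² - 98*T (A(T) = -3 + ((T² - 99*T) + T) = -3 + (T² - 98*T) = -3 + T² - 98*T)
m(q) = q² - 5*q
√(A(67) - 21128) - m(C(-6, 1)) = √((-3 + 67² - 98*67) - 21128) - 1*(1 - 6)*(-5 + 1*(1 - 6)) = √((-3 + 4489 - 6566) - 21128) - 1*(-5)*(-5 + 1*(-5)) = √(-2080 - 21128) - (-5)*(-5 - 5) = √(-23208) - (-5)*(-10) = 2*I*√5802 - 1*50 = 2*I*√5802 - 50 = -50 + 2*I*√5802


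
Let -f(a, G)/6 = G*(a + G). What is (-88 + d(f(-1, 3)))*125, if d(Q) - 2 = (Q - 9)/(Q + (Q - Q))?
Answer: -42375/4 ≈ -10594.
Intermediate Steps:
f(a, G) = -6*G*(G + a) (f(a, G) = -6*G*(a + G) = -6*G*(G + a))
d(Q) = 2 + (-9 + Q)/Q (d(Q) = 2 + (Q - 9)/(Q + (Q - Q)) = 2 + (-9 + Q)/(Q + 0) = 2 + (-9 + Q)/Q)
(-88 + d(f(-1, 3)))*125 = (-88 + (3 - 9*(-1/(18*(3 - 1)))))*125 = (-88 + (3 - 9/((-6*3*2))))*125 = (-88 + (3 - 9/(-36)))*125 = (-88 + (3 - 9*(-1/36)))*125 = (-88 + (3 + ¼))*125 = (-88 + 13/4)*125 = -339/4*125 = -42375/4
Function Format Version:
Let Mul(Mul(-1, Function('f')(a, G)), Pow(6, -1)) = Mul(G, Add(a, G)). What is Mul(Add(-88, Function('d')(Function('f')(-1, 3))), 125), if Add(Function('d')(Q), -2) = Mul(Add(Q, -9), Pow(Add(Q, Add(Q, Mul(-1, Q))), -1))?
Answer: Rational(-42375, 4) ≈ -10594.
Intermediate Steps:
Function('f')(a, G) = Mul(-6, G, Add(G, a)) (Function('f')(a, G) = Mul(-6, Mul(G, Add(a, G))) = Mul(-6, Mul(G, Add(G, a))) = Mul(-6, G, Add(G, a)))
Function('d')(Q) = Add(2, Mul(Pow(Q, -1), Add(-9, Q))) (Function('d')(Q) = Add(2, Mul(Add(Q, -9), Pow(Add(Q, Add(Q, Mul(-1, Q))), -1))) = Add(2, Mul(Add(-9, Q), Pow(Add(Q, 0), -1))) = Add(2, Mul(Add(-9, Q), Pow(Q, -1))) = Add(2, Mul(Pow(Q, -1), Add(-9, Q))))
Mul(Add(-88, Function('d')(Function('f')(-1, 3))), 125) = Mul(Add(-88, Add(3, Mul(-9, Pow(Mul(-6, 3, Add(3, -1)), -1)))), 125) = Mul(Add(-88, Add(3, Mul(-9, Pow(Mul(-6, 3, 2), -1)))), 125) = Mul(Add(-88, Add(3, Mul(-9, Pow(-36, -1)))), 125) = Mul(Add(-88, Add(3, Mul(-9, Rational(-1, 36)))), 125) = Mul(Add(-88, Add(3, Rational(1, 4))), 125) = Mul(Add(-88, Rational(13, 4)), 125) = Mul(Rational(-339, 4), 125) = Rational(-42375, 4)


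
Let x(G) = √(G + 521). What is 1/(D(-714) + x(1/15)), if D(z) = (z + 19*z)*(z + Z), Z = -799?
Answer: 40510575/875256899642023 - √29310/3501027598568092 ≈ 4.6284e-8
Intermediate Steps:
D(z) = 20*z*(-799 + z) (D(z) = (z + 19*z)*(z - 799) = (20*z)*(-799 + z) = 20*z*(-799 + z))
x(G) = √(521 + G)
1/(D(-714) + x(1/15)) = 1/(20*(-714)*(-799 - 714) + √(521 + 1/15)) = 1/(20*(-714)*(-1513) + √(521 + 1/15)) = 1/(21605640 + √(7816/15)) = 1/(21605640 + 2*√29310/15)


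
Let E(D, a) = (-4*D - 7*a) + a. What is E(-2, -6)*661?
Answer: 29084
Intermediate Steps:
E(D, a) = -6*a - 4*D (E(D, a) = (-7*a - 4*D) + a = -6*a - 4*D)
E(-2, -6)*661 = (-6*(-6) - 4*(-2))*661 = (36 + 8)*661 = 44*661 = 29084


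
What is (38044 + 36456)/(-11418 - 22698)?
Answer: -18625/8529 ≈ -2.1837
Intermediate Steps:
(38044 + 36456)/(-11418 - 22698) = 74500/(-34116) = 74500*(-1/34116) = -18625/8529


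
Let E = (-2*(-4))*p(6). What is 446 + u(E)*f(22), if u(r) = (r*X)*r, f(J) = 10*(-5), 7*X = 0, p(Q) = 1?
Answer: 446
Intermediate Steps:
X = 0 (X = (⅐)*0 = 0)
f(J) = -50
E = 8 (E = -2*(-4)*1 = 8*1 = 8)
u(r) = 0 (u(r) = (r*0)*r = 0*r = 0)
446 + u(E)*f(22) = 446 + 0*(-50) = 446 + 0 = 446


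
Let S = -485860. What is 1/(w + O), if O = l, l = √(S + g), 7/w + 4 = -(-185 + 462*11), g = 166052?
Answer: -34307/7681724518257 - 192158408*I*√4997/7681724518257 ≈ -4.4661e-9 - 0.0017683*I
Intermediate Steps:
w = -7/4901 (w = 7/(-4 - (-185 + 462*11)) = 7/(-4 - (-185 + 5082)) = 7/(-4 - 1*4897) = 7/(-4 - 4897) = 7/(-4901) = 7*(-1/4901) = -7/4901 ≈ -0.0014283)
l = 8*I*√4997 (l = √(-485860 + 166052) = √(-319808) = 8*I*√4997 ≈ 565.52*I)
O = 8*I*√4997 ≈ 565.52*I
1/(w + O) = 1/(-7/4901 + 8*I*√4997)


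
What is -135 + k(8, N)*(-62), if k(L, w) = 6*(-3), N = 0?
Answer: 981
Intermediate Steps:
k(L, w) = -18
-135 + k(8, N)*(-62) = -135 - 18*(-62) = -135 + 1116 = 981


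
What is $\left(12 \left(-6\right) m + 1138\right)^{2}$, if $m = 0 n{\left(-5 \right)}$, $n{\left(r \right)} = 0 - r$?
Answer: $1295044$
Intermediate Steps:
$n{\left(r \right)} = - r$
$m = 0$ ($m = 0 \left(\left(-1\right) \left(-5\right)\right) = 0 \cdot 5 = 0$)
$\left(12 \left(-6\right) m + 1138\right)^{2} = \left(12 \left(-6\right) 0 + 1138\right)^{2} = \left(\left(-72\right) 0 + 1138\right)^{2} = \left(0 + 1138\right)^{2} = 1138^{2} = 1295044$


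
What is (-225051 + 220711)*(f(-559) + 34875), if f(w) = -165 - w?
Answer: -153067460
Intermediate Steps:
(-225051 + 220711)*(f(-559) + 34875) = (-225051 + 220711)*((-165 - 1*(-559)) + 34875) = -4340*((-165 + 559) + 34875) = -4340*(394 + 34875) = -4340*35269 = -153067460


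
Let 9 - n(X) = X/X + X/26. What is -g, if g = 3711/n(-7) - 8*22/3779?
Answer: -364582754/812485 ≈ -448.73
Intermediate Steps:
n(X) = 8 - X/26 (n(X) = 9 - (X/X + X/26) = 9 - (1 + X*(1/26)) = 9 - (1 + X/26) = 9 + (-1 - X/26) = 8 - X/26)
g = 364582754/812485 (g = 3711/(8 - 1/26*(-7)) - 8*22/3779 = 3711/(8 + 7/26) - 176*1/3779 = 3711/(215/26) - 176/3779 = 3711*(26/215) - 176/3779 = 96486/215 - 176/3779 = 364582754/812485 ≈ 448.73)
-g = -1*364582754/812485 = -364582754/812485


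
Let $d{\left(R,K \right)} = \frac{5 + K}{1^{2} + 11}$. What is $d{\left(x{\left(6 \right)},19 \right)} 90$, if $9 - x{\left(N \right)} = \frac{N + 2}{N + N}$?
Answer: $180$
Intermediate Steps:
$x{\left(N \right)} = 9 - \frac{2 + N}{2 N}$ ($x{\left(N \right)} = 9 - \frac{N + 2}{N + N} = 9 - \frac{2 + N}{2 N}$)
$d{\left(R,K \right)} = \frac{5}{12} + \frac{K}{12}$ ($d{\left(R,K \right)} = \frac{5 + K}{1 + 11} = \frac{5 + K}{12} = \left(5 + K\right) \frac{1}{12} = \frac{5}{12} + \frac{K}{12}$)
$d{\left(x{\left(6 \right)},19 \right)} 90 = \left(\frac{5}{12} + \frac{1}{12} \cdot 19\right) 90 = \left(\frac{5}{12} + \frac{19}{12}\right) 90 = 2 \cdot 90 = 180$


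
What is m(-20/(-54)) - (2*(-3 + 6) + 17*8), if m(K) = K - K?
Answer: -142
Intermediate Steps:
m(K) = 0
m(-20/(-54)) - (2*(-3 + 6) + 17*8) = 0 - (2*(-3 + 6) + 17*8) = 0 - (2*3 + 136) = 0 - (6 + 136) = 0 - 1*142 = 0 - 142 = -142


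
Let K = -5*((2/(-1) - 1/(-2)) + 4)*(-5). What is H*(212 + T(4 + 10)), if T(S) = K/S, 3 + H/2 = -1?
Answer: -12122/7 ≈ -1731.7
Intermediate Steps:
H = -8 (H = -6 + 2*(-1) = -6 - 2 = -8)
K = 125/2 (K = -5*((2*(-1) - 1*(-½)) + 4)*(-5) = -5*((-2 + ½) + 4)*(-5) = -5*(-3/2 + 4)*(-5) = -5*5/2*(-5) = -25/2*(-5) = 125/2 ≈ 62.500)
T(S) = 125/(2*S)
H*(212 + T(4 + 10)) = -8*(212 + 125/(2*(4 + 10))) = -8*(212 + (125/2)/14) = -8*(212 + (125/2)*(1/14)) = -8*(212 + 125/28) = -8*6061/28 = -12122/7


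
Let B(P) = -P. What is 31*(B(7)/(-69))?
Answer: 217/69 ≈ 3.1449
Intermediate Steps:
31*(B(7)/(-69)) = 31*(-1*7/(-69)) = 31*(-7*(-1/69)) = 31*(7/69) = 217/69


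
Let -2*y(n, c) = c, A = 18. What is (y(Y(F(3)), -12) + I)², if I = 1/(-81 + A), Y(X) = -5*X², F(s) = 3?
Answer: 142129/3969 ≈ 35.810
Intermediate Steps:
y(n, c) = -c/2
I = -1/63 (I = 1/(-81 + 18) = 1/(-63) = -1/63 ≈ -0.015873)
(y(Y(F(3)), -12) + I)² = (-½*(-12) - 1/63)² = (6 - 1/63)² = (377/63)² = 142129/3969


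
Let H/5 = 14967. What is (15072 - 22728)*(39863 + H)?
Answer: -878127888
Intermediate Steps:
H = 74835 (H = 5*14967 = 74835)
(15072 - 22728)*(39863 + H) = (15072 - 22728)*(39863 + 74835) = -7656*114698 = -878127888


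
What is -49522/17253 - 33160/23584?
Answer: -217504541/50861844 ≈ -4.2764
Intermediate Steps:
-49522/17253 - 33160/23584 = -49522*1/17253 - 33160*1/23584 = -49522/17253 - 4145/2948 = -217504541/50861844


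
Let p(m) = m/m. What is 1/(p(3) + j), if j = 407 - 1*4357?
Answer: -1/3949 ≈ -0.00025323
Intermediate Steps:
j = -3950 (j = 407 - 4357 = -3950)
p(m) = 1
1/(p(3) + j) = 1/(1 - 3950) = 1/(-3949) = -1/3949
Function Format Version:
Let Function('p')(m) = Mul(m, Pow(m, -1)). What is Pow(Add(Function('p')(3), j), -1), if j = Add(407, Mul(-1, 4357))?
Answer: Rational(-1, 3949) ≈ -0.00025323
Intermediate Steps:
j = -3950 (j = Add(407, -4357) = -3950)
Function('p')(m) = 1
Pow(Add(Function('p')(3), j), -1) = Pow(Add(1, -3950), -1) = Pow(-3949, -1) = Rational(-1, 3949)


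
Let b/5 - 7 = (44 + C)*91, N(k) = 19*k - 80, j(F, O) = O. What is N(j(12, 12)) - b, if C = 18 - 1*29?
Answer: -14902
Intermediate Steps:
C = -11 (C = 18 - 29 = -11)
N(k) = -80 + 19*k
b = 15050 (b = 35 + 5*((44 - 11)*91) = 35 + 5*(33*91) = 35 + 5*3003 = 35 + 15015 = 15050)
N(j(12, 12)) - b = (-80 + 19*12) - 1*15050 = (-80 + 228) - 15050 = 148 - 15050 = -14902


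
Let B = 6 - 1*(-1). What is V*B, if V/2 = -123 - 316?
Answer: -6146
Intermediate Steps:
B = 7 (B = 6 + 1 = 7)
V = -878 (V = 2*(-123 - 316) = 2*(-439) = -878)
V*B = -878*7 = -6146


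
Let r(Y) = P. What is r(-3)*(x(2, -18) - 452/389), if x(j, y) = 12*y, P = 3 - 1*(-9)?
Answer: -1013712/389 ≈ -2605.9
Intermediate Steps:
P = 12 (P = 3 + 9 = 12)
r(Y) = 12
r(-3)*(x(2, -18) - 452/389) = 12*(12*(-18) - 452/389) = 12*(-216 - 452*1/389) = 12*(-216 - 452/389) = 12*(-84476/389) = -1013712/389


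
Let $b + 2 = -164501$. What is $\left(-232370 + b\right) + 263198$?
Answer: $-133675$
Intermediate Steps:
$b = -164503$ ($b = -2 - 164501 = -164503$)
$\left(-232370 + b\right) + 263198 = \left(-232370 - 164503\right) + 263198 = -396873 + 263198 = -133675$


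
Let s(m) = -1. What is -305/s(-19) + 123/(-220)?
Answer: 66977/220 ≈ 304.44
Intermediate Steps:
-305/s(-19) + 123/(-220) = -305/(-1) + 123/(-220) = -305*(-1) + 123*(-1/220) = 305 - 123/220 = 66977/220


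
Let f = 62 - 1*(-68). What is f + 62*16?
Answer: 1122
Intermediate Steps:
f = 130 (f = 62 + 68 = 130)
f + 62*16 = 130 + 62*16 = 130 + 992 = 1122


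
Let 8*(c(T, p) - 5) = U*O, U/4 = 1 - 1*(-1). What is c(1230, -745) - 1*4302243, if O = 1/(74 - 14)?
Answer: -258134279/60 ≈ -4.3022e+6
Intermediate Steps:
U = 8 (U = 4*(1 - 1*(-1)) = 4*(1 + 1) = 4*2 = 8)
O = 1/60 ≈ 0.016667
c(T, p) = 301/60 (c(T, p) = 5 + (8*(1/60))/8 = 5 + (⅛)*(2/15) = 5 + 1/60 = 301/60)
c(1230, -745) - 1*4302243 = 301/60 - 1*4302243 = 301/60 - 4302243 = -258134279/60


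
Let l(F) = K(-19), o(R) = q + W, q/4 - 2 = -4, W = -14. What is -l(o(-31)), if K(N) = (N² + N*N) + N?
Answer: -703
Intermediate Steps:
q = -8 (q = 8 + 4*(-4) = 8 - 16 = -8)
o(R) = -22 (o(R) = -8 - 14 = -22)
K(N) = N + 2*N² (K(N) = (N² + N²) + N = 2*N² + N = N + 2*N²)
l(F) = 703 (l(F) = -19*(1 + 2*(-19)) = -19*(1 - 38) = -19*(-37) = 703)
-l(o(-31)) = -1*703 = -703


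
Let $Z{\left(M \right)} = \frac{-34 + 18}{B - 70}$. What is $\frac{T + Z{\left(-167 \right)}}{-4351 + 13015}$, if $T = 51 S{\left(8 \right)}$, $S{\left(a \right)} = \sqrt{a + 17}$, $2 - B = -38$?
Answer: $\frac{3833}{129960} \approx 0.029494$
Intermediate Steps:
$B = 40$ ($B = 2 - -38 = 2 + 38 = 40$)
$S{\left(a \right)} = \sqrt{17 + a}$
$Z{\left(M \right)} = \frac{8}{15}$ ($Z{\left(M \right)} = \frac{-34 + 18}{40 - 70} = - \frac{16}{-30} = \left(-16\right) \left(- \frac{1}{30}\right) = \frac{8}{15}$)
$T = 255$ ($T = 51 \sqrt{17 + 8} = 51 \sqrt{25} = 51 \cdot 5 = 255$)
$\frac{T + Z{\left(-167 \right)}}{-4351 + 13015} = \frac{255 + \frac{8}{15}}{-4351 + 13015} = \frac{3833}{15 \cdot 8664} = \frac{3833}{15} \cdot \frac{1}{8664} = \frac{3833}{129960}$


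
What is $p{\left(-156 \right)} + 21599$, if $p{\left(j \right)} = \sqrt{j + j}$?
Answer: $21599 + 2 i \sqrt{78} \approx 21599.0 + 17.664 i$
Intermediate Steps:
$p{\left(j \right)} = \sqrt{2} \sqrt{j}$ ($p{\left(j \right)} = \sqrt{2 j} = \sqrt{2} \sqrt{j}$)
$p{\left(-156 \right)} + 21599 = \sqrt{2} \sqrt{-156} + 21599 = \sqrt{2} \cdot 2 i \sqrt{39} + 21599 = 2 i \sqrt{78} + 21599 = 21599 + 2 i \sqrt{78}$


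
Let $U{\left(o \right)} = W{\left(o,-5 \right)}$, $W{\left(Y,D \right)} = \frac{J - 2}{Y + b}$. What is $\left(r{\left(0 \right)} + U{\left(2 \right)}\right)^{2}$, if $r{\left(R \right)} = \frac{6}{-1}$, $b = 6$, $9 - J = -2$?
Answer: $\frac{1521}{64} \approx 23.766$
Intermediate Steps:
$J = 11$ ($J = 9 - -2 = 9 + 2 = 11$)
$W{\left(Y,D \right)} = \frac{9}{6 + Y}$ ($W{\left(Y,D \right)} = \frac{11 - 2}{Y + 6} = \frac{9}{6 + Y}$)
$r{\left(R \right)} = -6$ ($r{\left(R \right)} = 6 \left(-1\right) = -6$)
$U{\left(o \right)} = \frac{9}{6 + o}$
$\left(r{\left(0 \right)} + U{\left(2 \right)}\right)^{2} = \left(-6 + \frac{9}{6 + 2}\right)^{2} = \left(-6 + \frac{9}{8}\right)^{2} = \left(- \frac{39}{8}\right)^{2} = \frac{1521}{64}$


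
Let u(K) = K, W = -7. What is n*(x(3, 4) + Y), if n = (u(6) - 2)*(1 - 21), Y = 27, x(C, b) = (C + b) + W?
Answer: -2160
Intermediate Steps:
x(C, b) = -7 + C + b (x(C, b) = (C + b) - 7 = -7 + C + b)
n = -80 (n = (6 - 2)*(1 - 21) = 4*(-20) = -80)
n*(x(3, 4) + Y) = -80*((-7 + 3 + 4) + 27) = -80*(0 + 27) = -80*27 = -2160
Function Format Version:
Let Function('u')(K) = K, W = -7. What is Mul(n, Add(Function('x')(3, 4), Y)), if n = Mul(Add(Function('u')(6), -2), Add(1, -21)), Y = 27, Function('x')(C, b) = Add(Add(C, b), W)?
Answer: -2160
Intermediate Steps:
Function('x')(C, b) = Add(-7, C, b) (Function('x')(C, b) = Add(Add(C, b), -7) = Add(-7, C, b))
n = -80 (n = Mul(Add(6, -2), Add(1, -21)) = Mul(4, -20) = -80)
Mul(n, Add(Function('x')(3, 4), Y)) = Mul(-80, Add(Add(-7, 3, 4), 27)) = Mul(-80, Add(0, 27)) = Mul(-80, 27) = -2160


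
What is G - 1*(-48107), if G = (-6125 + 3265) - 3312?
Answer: 41935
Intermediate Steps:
G = -6172 (G = -2860 - 3312 = -6172)
G - 1*(-48107) = -6172 - 1*(-48107) = -6172 + 48107 = 41935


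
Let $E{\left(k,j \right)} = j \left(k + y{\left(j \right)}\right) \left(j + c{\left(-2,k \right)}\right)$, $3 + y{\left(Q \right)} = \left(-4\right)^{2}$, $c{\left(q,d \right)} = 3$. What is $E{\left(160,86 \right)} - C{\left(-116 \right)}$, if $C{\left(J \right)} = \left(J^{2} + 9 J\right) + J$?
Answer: $1311846$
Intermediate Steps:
$C{\left(J \right)} = J^{2} + 10 J$
$y{\left(Q \right)} = 13$ ($y{\left(Q \right)} = -3 + \left(-4\right)^{2} = -3 + 16 = 13$)
$E{\left(k,j \right)} = j \left(3 + j\right) \left(13 + k\right)$ ($E{\left(k,j \right)} = j \left(k + 13\right) \left(j + 3\right) = j \left(13 + k\right) \left(3 + j\right) = j \left(3 + j\right) \left(13 + k\right)$)
$E{\left(160,86 \right)} - C{\left(-116 \right)} = 86 \left(39 + 3 \cdot 160 + 13 \cdot 86 + 86 \cdot 160\right) - - 116 \left(10 - 116\right) = 86 \left(39 + 480 + 1118 + 13760\right) - \left(-116\right) \left(-106\right) = 86 \cdot 15397 - 12296 = 1324142 - 12296 = 1311846$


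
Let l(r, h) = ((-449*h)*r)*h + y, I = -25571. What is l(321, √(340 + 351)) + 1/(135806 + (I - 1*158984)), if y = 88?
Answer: -4855061643200/48749 ≈ -9.9593e+7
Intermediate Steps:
l(r, h) = 88 - 449*r*h² (l(r, h) = ((-449*h)*r)*h + 88 = (-449*h*r)*h + 88 = -449*r*h² + 88 = 88 - 449*r*h²)
l(321, √(340 + 351)) + 1/(135806 + (I - 1*158984)) = (88 - 449*321*(√(340 + 351))²) + 1/(135806 + (-25571 - 1*158984)) = (88 - 449*321*(√691)²) + 1/(135806 + (-25571 - 158984)) = (88 - 449*321*691) + 1/(135806 - 184555) = (88 - 99593139) + 1/(-48749) = -99593051 - 1/48749 = -4855061643200/48749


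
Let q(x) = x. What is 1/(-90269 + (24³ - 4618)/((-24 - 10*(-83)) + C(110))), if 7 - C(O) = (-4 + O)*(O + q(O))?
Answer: -22507/2031693589 ≈ -1.1078e-5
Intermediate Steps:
C(O) = 7 - 2*O*(-4 + O) (C(O) = 7 - (-4 + O)*(O + O) = 7 - (-4 + O)*2*O = 7 - 2*O*(-4 + O))
1/(-90269 + (24³ - 4618)/((-24 - 10*(-83)) + C(110))) = 1/(-90269 + (24³ - 4618)/((-24 - 10*(-83)) + (7 - 2*110² + 8*110))) = 1/(-90269 + (13824 - 4618)/((-24 + 830) + (7 - 2*12100 + 880))) = 1/(-90269 + 9206/(806 + (7 - 24200 + 880))) = 1/(-90269 + 9206/(806 - 23313)) = 1/(-90269 + 9206/(-22507)) = 1/(-90269 + 9206*(-1/22507)) = 1/(-90269 - 9206/22507) = 1/(-2031693589/22507) = -22507/2031693589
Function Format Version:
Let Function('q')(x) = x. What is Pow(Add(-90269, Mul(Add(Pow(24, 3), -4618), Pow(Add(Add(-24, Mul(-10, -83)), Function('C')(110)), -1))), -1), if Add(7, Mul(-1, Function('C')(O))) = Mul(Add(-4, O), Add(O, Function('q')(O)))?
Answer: Rational(-22507, 2031693589) ≈ -1.1078e-5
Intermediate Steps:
Function('C')(O) = Add(7, Mul(-2, O, Add(-4, O))) (Function('C')(O) = Add(7, Mul(-1, Mul(Add(-4, O), Add(O, O)))) = Add(7, Mul(-1, Mul(Add(-4, O), Mul(2, O)))) = Add(7, Mul(-1, Mul(2, O, Add(-4, O)))) = Add(7, Mul(-2, O, Add(-4, O))))
Pow(Add(-90269, Mul(Add(Pow(24, 3), -4618), Pow(Add(Add(-24, Mul(-10, -83)), Function('C')(110)), -1))), -1) = Pow(Add(-90269, Mul(Add(Pow(24, 3), -4618), Pow(Add(Add(-24, Mul(-10, -83)), Add(7, Mul(-2, Pow(110, 2)), Mul(8, 110))), -1))), -1) = Pow(Add(-90269, Mul(Add(13824, -4618), Pow(Add(Add(-24, 830), Add(7, Mul(-2, 12100), 880)), -1))), -1) = Pow(Add(-90269, Mul(9206, Pow(Add(806, Add(7, -24200, 880)), -1))), -1) = Pow(Add(-90269, Mul(9206, Pow(Add(806, -23313), -1))), -1) = Pow(Add(-90269, Mul(9206, Pow(-22507, -1))), -1) = Pow(Add(-90269, Mul(9206, Rational(-1, 22507))), -1) = Pow(Add(-90269, Rational(-9206, 22507)), -1) = Pow(Rational(-2031693589, 22507), -1) = Rational(-22507, 2031693589)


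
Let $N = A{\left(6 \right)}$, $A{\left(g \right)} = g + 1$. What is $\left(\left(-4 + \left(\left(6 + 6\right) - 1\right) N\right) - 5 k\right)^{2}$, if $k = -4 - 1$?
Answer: $9604$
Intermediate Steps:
$A{\left(g \right)} = 1 + g$
$N = 7$ ($N = 1 + 6 = 7$)
$k = -5$ ($k = -4 - 1 = -5$)
$\left(\left(-4 + \left(\left(6 + 6\right) - 1\right) N\right) - 5 k\right)^{2} = \left(\left(-4 + \left(\left(6 + 6\right) - 1\right) 7\right) - -25\right)^{2} = \left(\left(-4 + \left(12 - 1\right) 7\right) + 25\right)^{2} = \left(\left(-4 + 11 \cdot 7\right) + 25\right)^{2} = \left(\left(-4 + 77\right) + 25\right)^{2} = \left(73 + 25\right)^{2} = 98^{2} = 9604$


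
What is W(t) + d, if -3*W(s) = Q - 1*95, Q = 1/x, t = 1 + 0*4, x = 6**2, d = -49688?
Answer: -5362885/108 ≈ -49656.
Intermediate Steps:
x = 36
t = 1 (t = 1 + 0 = 1)
Q = 1/36 ≈ 0.027778
W(s) = 3419/108 (W(s) = -(1/36 - 1*95)/3 = -(1/36 - 95)/3 = -1/3*(-3419/36) = 3419/108)
W(t) + d = 3419/108 - 49688 = -5362885/108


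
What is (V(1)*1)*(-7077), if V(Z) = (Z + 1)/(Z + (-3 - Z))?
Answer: 4718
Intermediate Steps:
V(Z) = -1/3 - Z/3 (V(Z) = (1 + Z)/(-3) = (1 + Z)*(-1/3) = -1/3 - Z/3)
(V(1)*1)*(-7077) = ((-1/3 - 1/3*1)*1)*(-7077) = ((-1/3 - 1/3)*1)*(-7077) = -2/3*1*(-7077) = -2/3*(-7077) = 4718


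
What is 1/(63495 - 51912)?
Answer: 1/11583 ≈ 8.6333e-5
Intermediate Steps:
1/(63495 - 51912) = 1/11583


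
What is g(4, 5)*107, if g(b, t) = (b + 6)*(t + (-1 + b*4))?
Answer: 21400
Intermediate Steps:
g(b, t) = (6 + b)*(-1 + t + 4*b) (g(b, t) = (6 + b)*(t + (-1 + 4*b)) = (6 + b)*(-1 + t + 4*b))
g(4, 5)*107 = (-6 + 4*4**2 + 6*5 + 23*4 + 4*5)*107 = (-6 + 4*16 + 30 + 92 + 20)*107 = (-6 + 64 + 30 + 92 + 20)*107 = 200*107 = 21400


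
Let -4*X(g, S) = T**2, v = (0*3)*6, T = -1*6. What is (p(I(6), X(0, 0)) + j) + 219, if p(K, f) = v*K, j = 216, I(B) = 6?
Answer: 435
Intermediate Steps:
T = -6
v = 0 (v = 0*6 = 0)
X(g, S) = -9 (X(g, S) = -1/4*(-6)**2 = -1/4*36 = -9)
p(K, f) = 0 (p(K, f) = 0*K = 0)
(p(I(6), X(0, 0)) + j) + 219 = (0 + 216) + 219 = 216 + 219 = 435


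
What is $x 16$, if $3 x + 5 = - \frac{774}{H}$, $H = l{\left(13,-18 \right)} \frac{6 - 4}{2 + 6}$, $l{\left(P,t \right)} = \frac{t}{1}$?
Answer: $\frac{2672}{3} \approx 890.67$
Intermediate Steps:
$l{\left(P,t \right)} = t$ ($l{\left(P,t \right)} = t 1 = t$)
$H = - \frac{9}{2}$ ($H = - 18 \frac{6 - 4}{2 + 6} = - 18 \cdot \frac{2}{8} = - 18 \cdot 2 \cdot \frac{1}{8} = \left(-18\right) \frac{1}{4} = - \frac{9}{2} \approx -4.5$)
$x = \frac{167}{3}$ ($x = - \frac{5}{3} + \frac{\left(-774\right) \frac{1}{- \frac{9}{2}}}{3} = - \frac{5}{3} + \frac{\left(-774\right) \left(- \frac{2}{9}\right)}{3} = - \frac{5}{3} + \frac{1}{3} \cdot 172 = - \frac{5}{3} + \frac{172}{3} = \frac{167}{3} \approx 55.667$)
$x 16 = \frac{167}{3} \cdot 16 = \frac{2672}{3}$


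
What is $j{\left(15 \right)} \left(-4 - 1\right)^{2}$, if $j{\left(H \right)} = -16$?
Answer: $-400$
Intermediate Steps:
$j{\left(15 \right)} \left(-4 - 1\right)^{2} = - 16 \left(-4 - 1\right)^{2} = - 16 \left(-5\right)^{2} = \left(-16\right) 25 = -400$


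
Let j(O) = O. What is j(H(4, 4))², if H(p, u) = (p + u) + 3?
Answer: 121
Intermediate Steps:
H(p, u) = 3 + p + u
j(H(4, 4))² = (3 + 4 + 4)² = 11² = 121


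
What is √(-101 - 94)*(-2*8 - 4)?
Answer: -20*I*√195 ≈ -279.28*I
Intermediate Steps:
√(-101 - 94)*(-2*8 - 4) = √(-195)*(-16 - 4) = (I*√195)*(-20) = -20*I*√195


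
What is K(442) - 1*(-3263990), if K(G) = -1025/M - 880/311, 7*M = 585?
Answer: 118766254885/36387 ≈ 3.2640e+6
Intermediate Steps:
M = 585/7 (M = (⅐)*585 = 585/7 ≈ 83.571)
K(G) = -549245/36387 (K(G) = -1025/585/7 - 880/311 = -1025*7/585 - 880*1/311 = -1435/117 - 880/311 = -549245/36387)
K(442) - 1*(-3263990) = -549245/36387 - 1*(-3263990) = -549245/36387 + 3263990 = 118766254885/36387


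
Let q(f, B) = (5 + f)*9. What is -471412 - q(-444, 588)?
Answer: -467461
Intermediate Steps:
q(f, B) = 45 + 9*f
-471412 - q(-444, 588) = -471412 - (45 + 9*(-444)) = -471412 - (45 - 3996) = -471412 - 1*(-3951) = -471412 + 3951 = -467461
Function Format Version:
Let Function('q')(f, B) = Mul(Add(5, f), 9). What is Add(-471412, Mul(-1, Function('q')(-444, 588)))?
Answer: -467461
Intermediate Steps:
Function('q')(f, B) = Add(45, Mul(9, f))
Add(-471412, Mul(-1, Function('q')(-444, 588))) = Add(-471412, Mul(-1, Add(45, Mul(9, -444)))) = Add(-471412, Mul(-1, Add(45, -3996))) = Add(-471412, Mul(-1, -3951)) = Add(-471412, 3951) = -467461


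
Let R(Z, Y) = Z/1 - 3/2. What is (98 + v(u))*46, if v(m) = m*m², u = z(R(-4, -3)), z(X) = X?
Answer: -12581/4 ≈ -3145.3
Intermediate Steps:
R(Z, Y) = -3/2 + Z (R(Z, Y) = Z*1 - 3*½ = Z - 3/2 = -3/2 + Z)
u = -11/2 (u = -3/2 - 4 = -11/2 ≈ -5.5000)
v(m) = m³
(98 + v(u))*46 = (98 + (-11/2)³)*46 = (98 - 1331/8)*46 = -547/8*46 = -12581/4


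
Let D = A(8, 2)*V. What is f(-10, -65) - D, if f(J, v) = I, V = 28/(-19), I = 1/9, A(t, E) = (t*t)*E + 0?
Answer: 32275/171 ≈ 188.74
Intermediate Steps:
A(t, E) = E*t**2 (A(t, E) = t**2*E + 0 = E*t**2 + 0 = E*t**2)
I = 1/9 ≈ 0.11111
V = -28/19 (V = 28*(-1/19) = -28/19 ≈ -1.4737)
f(J, v) = 1/9
D = -3584/19 (D = (2*8**2)*(-28/19) = (2*64)*(-28/19) = 128*(-28/19) = -3584/19 ≈ -188.63)
f(-10, -65) - D = 1/9 - 1*(-3584/19) = 1/9 + 3584/19 = 32275/171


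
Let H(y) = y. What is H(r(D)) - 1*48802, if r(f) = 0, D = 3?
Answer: -48802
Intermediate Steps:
H(r(D)) - 1*48802 = 0 - 1*48802 = 0 - 48802 = -48802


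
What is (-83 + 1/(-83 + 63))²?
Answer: 2758921/400 ≈ 6897.3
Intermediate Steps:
(-83 + 1/(-83 + 63))² = (-83 + 1/(-20))² = (-83 - 1/20)² = (-1661/20)² = 2758921/400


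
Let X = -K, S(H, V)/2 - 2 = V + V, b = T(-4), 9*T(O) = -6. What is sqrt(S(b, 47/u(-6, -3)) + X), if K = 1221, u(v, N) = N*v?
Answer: I*sqrt(10859)/3 ≈ 34.736*I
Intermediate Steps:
T(O) = -2/3 (T(O) = (1/9)*(-6) = -2/3)
b = -2/3 ≈ -0.66667
S(H, V) = 4 + 4*V (S(H, V) = 4 + 2*(V + V) = 4 + 2*(2*V) = 4 + 4*V)
X = -1221 (X = -1*1221 = -1221)
sqrt(S(b, 47/u(-6, -3)) + X) = sqrt((4 + 4*(47/((-3*(-6))))) - 1221) = sqrt((4 + 4*(47/18)) - 1221) = sqrt((4 + 94/9) - 1221) = sqrt(130/9 - 1221) = sqrt(-10859/9) = I*sqrt(10859)/3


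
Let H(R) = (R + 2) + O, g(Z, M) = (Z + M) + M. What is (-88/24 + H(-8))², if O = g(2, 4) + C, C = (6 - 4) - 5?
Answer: 64/9 ≈ 7.1111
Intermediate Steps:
g(Z, M) = Z + 2*M (g(Z, M) = (M + Z) + M = Z + 2*M)
C = -3 (C = 2 - 5 = -3)
O = 7 (O = (2 + 2*4) - 3 = (2 + 8) - 3 = 10 - 3 = 7)
H(R) = 9 + R (H(R) = (R + 2) + 7 = (2 + R) + 7 = 9 + R)
(-88/24 + H(-8))² = (-88/24 + (9 - 8))² = (-88*1/24 + 1)² = (-11/3 + 1)² = (-8/3)² = 64/9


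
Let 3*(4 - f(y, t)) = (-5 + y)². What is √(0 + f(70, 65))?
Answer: I*√12639/3 ≈ 37.474*I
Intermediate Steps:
f(y, t) = 4 - (-5 + y)²/3
√(0 + f(70, 65)) = √(0 + (4 - (-5 + 70)²/3)) = √(0 + (4 - ⅓*65²)) = √(0 + (4 - ⅓*4225)) = √(0 + (4 - 4225/3)) = √(0 - 4213/3) = √(-4213/3) = I*√12639/3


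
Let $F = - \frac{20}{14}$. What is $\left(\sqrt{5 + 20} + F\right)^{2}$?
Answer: $\frac{625}{49} \approx 12.755$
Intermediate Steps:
$F = - \frac{10}{7}$ ($F = \left(-20\right) \frac{1}{14} = - \frac{10}{7} \approx -1.4286$)
$\left(\sqrt{5 + 20} + F\right)^{2} = \left(\sqrt{5 + 20} - \frac{10}{7}\right)^{2} = \left(\sqrt{25} - \frac{10}{7}\right)^{2} = \left(5 - \frac{10}{7}\right)^{2} = \left(\frac{25}{7}\right)^{2} = \frac{625}{49}$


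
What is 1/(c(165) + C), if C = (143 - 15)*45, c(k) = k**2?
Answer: 1/32985 ≈ 3.0317e-5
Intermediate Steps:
C = 5760 (C = 128*45 = 5760)
1/(c(165) + C) = 1/(165**2 + 5760) = 1/(27225 + 5760) = 1/32985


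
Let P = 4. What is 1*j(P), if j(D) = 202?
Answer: 202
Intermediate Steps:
1*j(P) = 1*202 = 202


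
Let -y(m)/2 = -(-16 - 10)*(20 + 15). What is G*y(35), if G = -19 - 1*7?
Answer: 47320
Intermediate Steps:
G = -26 (G = -19 - 7 = -26)
y(m) = -1820 (y(m) = -(-2)*(-16 - 10)*(20 + 15) = -(-2)*(-26*35) = -(-2)*(-910) = -2*910 = -1820)
G*y(35) = -26*(-1820) = 47320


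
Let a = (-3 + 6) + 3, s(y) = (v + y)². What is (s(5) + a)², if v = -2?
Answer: 225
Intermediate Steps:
s(y) = (-2 + y)²
a = 6 (a = 3 + 3 = 6)
(s(5) + a)² = ((-2 + 5)² + 6)² = (3² + 6)² = (9 + 6)² = 15² = 225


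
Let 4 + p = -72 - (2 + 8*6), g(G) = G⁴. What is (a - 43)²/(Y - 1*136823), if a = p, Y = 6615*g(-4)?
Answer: 28561/1556617 ≈ 0.018348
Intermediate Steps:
Y = 1693440 (Y = 6615*(-4)⁴ = 6615*256 = 1693440)
p = -126 (p = -4 + (-72 - (2 + 8*6)) = -4 + (-72 - (2 + 48)) = -4 + (-72 - 1*50) = -4 + (-72 - 50) = -4 - 122 = -126)
a = -126
(a - 43)²/(Y - 1*136823) = (-126 - 43)²/(1693440 - 1*136823) = (-169)²/(1693440 - 136823) = 28561/1556617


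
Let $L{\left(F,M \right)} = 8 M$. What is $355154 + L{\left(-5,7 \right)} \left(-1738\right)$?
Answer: $257826$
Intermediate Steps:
$355154 + L{\left(-5,7 \right)} \left(-1738\right) = 355154 + 8 \cdot 7 \left(-1738\right) = 355154 + 56 \left(-1738\right) = 355154 - 97328 = 257826$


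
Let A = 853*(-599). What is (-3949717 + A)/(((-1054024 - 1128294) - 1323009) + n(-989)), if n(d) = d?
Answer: 371722/292193 ≈ 1.2722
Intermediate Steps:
A = -510947
(-3949717 + A)/(((-1054024 - 1128294) - 1323009) + n(-989)) = (-3949717 - 510947)/(((-1054024 - 1128294) - 1323009) - 989) = -4460664/((-2182318 - 1323009) - 989) = -4460664/(-3505327 - 989) = -4460664/(-3506316) = -4460664*(-1/3506316) = 371722/292193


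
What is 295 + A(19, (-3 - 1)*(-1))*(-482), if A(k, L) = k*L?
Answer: -36337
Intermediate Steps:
A(k, L) = L*k
295 + A(19, (-3 - 1)*(-1))*(-482) = 295 + (((-3 - 1)*(-1))*19)*(-482) = 295 + (-4*(-1)*19)*(-482) = 295 + (4*19)*(-482) = 295 + 76*(-482) = 295 - 36632 = -36337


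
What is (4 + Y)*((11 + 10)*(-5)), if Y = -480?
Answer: 49980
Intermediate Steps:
(4 + Y)*((11 + 10)*(-5)) = (4 - 480)*((11 + 10)*(-5)) = -9996*(-5) = -476*(-105) = 49980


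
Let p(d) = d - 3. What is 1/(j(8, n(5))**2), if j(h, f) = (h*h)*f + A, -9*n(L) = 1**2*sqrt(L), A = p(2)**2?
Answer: 81/(9 - 64*sqrt(5))**2 ≈ 0.0045037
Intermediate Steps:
p(d) = -3 + d
A = 1 (A = (-3 + 2)**2 = (-1)**2 = 1)
n(L) = -sqrt(L)/9 (n(L) = -1**2*sqrt(L)/9 = -sqrt(L)/9)
j(h, f) = 1 + f*h**2 (j(h, f) = (h*h)*f + 1 = h**2*f + 1 = f*h**2 + 1 = 1 + f*h**2)
1/(j(8, n(5))**2) = 1/((1 - sqrt(5)/9*8**2)**2) = 1/((1 - sqrt(5)/9*64)**2) = 1/((1 - 64*sqrt(5)/9)**2) = (1 - 64*sqrt(5)/9)**(-2)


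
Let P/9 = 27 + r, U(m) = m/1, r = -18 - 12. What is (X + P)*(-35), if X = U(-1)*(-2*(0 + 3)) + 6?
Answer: 525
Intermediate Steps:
r = -30
U(m) = m (U(m) = m*1 = m)
P = -27 (P = 9*(27 - 30) = 9*(-3) = -27)
X = 12 (X = -(-2)*(0 + 3) + 6 = -(-2)*3 + 6 = -1*(-6) + 6 = 6 + 6 = 12)
(X + P)*(-35) = (12 - 27)*(-35) = -15*(-35) = 525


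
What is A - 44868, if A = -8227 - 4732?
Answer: -57827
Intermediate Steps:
A = -12959
A - 44868 = -12959 - 44868 = -57827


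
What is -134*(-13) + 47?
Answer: 1789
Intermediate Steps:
-134*(-13) + 47 = 1742 + 47 = 1789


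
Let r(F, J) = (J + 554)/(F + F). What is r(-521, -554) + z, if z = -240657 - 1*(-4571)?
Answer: -236086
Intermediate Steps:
r(F, J) = (554 + J)/(2*F) (r(F, J) = (554 + J)/((2*F)) = (554 + J)*(1/(2*F)) = (554 + J)/(2*F))
z = -236086 (z = -240657 + 4571 = -236086)
r(-521, -554) + z = (1/2)*(554 - 554)/(-521) - 236086 = (1/2)*(-1/521)*0 - 236086 = 0 - 236086 = -236086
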